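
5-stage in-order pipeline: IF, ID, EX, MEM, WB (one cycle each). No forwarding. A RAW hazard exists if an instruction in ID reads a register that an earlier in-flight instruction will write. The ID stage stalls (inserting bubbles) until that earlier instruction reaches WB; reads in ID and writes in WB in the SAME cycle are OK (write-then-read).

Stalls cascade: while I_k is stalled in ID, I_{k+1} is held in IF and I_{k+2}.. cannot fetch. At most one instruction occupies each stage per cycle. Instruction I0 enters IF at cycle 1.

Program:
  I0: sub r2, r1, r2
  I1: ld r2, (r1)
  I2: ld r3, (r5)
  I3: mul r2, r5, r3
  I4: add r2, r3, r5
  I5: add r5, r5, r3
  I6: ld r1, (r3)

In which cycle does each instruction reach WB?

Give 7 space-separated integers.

I0 sub r2 <- r1,r2: IF@1 ID@2 stall=0 (-) EX@3 MEM@4 WB@5
I1 ld r2 <- r1: IF@2 ID@3 stall=0 (-) EX@4 MEM@5 WB@6
I2 ld r3 <- r5: IF@3 ID@4 stall=0 (-) EX@5 MEM@6 WB@7
I3 mul r2 <- r5,r3: IF@4 ID@5 stall=2 (RAW on I2.r3 (WB@7)) EX@8 MEM@9 WB@10
I4 add r2 <- r3,r5: IF@5 ID@8 stall=0 (-) EX@9 MEM@10 WB@11
I5 add r5 <- r5,r3: IF@8 ID@9 stall=0 (-) EX@10 MEM@11 WB@12
I6 ld r1 <- r3: IF@9 ID@10 stall=0 (-) EX@11 MEM@12 WB@13

Answer: 5 6 7 10 11 12 13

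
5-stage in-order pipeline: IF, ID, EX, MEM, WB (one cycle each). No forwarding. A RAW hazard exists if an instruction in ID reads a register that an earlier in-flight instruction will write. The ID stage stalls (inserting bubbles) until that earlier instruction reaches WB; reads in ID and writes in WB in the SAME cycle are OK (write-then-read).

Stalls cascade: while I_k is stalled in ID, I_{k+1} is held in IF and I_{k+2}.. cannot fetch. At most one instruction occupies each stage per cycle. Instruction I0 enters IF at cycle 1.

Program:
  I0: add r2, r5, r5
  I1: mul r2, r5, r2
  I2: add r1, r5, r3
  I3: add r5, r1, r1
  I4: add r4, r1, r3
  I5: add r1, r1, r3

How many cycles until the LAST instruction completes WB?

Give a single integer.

I0 add r2 <- r5,r5: IF@1 ID@2 stall=0 (-) EX@3 MEM@4 WB@5
I1 mul r2 <- r5,r2: IF@2 ID@3 stall=2 (RAW on I0.r2 (WB@5)) EX@6 MEM@7 WB@8
I2 add r1 <- r5,r3: IF@3 ID@6 stall=0 (-) EX@7 MEM@8 WB@9
I3 add r5 <- r1,r1: IF@6 ID@7 stall=2 (RAW on I2.r1 (WB@9)) EX@10 MEM@11 WB@12
I4 add r4 <- r1,r3: IF@7 ID@10 stall=0 (-) EX@11 MEM@12 WB@13
I5 add r1 <- r1,r3: IF@10 ID@11 stall=0 (-) EX@12 MEM@13 WB@14

Answer: 14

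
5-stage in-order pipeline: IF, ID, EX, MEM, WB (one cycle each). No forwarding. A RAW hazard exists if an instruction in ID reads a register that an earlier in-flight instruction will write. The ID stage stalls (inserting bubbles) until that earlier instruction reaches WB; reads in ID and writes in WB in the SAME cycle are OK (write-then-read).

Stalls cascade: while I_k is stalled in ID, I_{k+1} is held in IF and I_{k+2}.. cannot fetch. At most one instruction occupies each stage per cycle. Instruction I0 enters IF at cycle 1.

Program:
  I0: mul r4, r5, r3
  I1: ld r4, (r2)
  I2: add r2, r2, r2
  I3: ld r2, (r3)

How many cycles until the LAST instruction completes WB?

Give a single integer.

Answer: 8

Derivation:
I0 mul r4 <- r5,r3: IF@1 ID@2 stall=0 (-) EX@3 MEM@4 WB@5
I1 ld r4 <- r2: IF@2 ID@3 stall=0 (-) EX@4 MEM@5 WB@6
I2 add r2 <- r2,r2: IF@3 ID@4 stall=0 (-) EX@5 MEM@6 WB@7
I3 ld r2 <- r3: IF@4 ID@5 stall=0 (-) EX@6 MEM@7 WB@8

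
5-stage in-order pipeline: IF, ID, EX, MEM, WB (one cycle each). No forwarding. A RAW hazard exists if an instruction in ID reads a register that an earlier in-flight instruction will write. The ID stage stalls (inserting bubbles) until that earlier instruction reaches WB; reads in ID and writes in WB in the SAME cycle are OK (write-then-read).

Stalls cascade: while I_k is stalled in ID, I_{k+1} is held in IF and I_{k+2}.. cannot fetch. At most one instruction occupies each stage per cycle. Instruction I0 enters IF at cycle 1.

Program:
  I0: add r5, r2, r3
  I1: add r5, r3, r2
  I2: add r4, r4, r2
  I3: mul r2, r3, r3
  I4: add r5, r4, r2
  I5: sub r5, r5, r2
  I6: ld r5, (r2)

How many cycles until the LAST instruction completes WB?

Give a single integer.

I0 add r5 <- r2,r3: IF@1 ID@2 stall=0 (-) EX@3 MEM@4 WB@5
I1 add r5 <- r3,r2: IF@2 ID@3 stall=0 (-) EX@4 MEM@5 WB@6
I2 add r4 <- r4,r2: IF@3 ID@4 stall=0 (-) EX@5 MEM@6 WB@7
I3 mul r2 <- r3,r3: IF@4 ID@5 stall=0 (-) EX@6 MEM@7 WB@8
I4 add r5 <- r4,r2: IF@5 ID@6 stall=2 (RAW on I3.r2 (WB@8)) EX@9 MEM@10 WB@11
I5 sub r5 <- r5,r2: IF@6 ID@9 stall=2 (RAW on I4.r5 (WB@11)) EX@12 MEM@13 WB@14
I6 ld r5 <- r2: IF@9 ID@12 stall=0 (-) EX@13 MEM@14 WB@15

Answer: 15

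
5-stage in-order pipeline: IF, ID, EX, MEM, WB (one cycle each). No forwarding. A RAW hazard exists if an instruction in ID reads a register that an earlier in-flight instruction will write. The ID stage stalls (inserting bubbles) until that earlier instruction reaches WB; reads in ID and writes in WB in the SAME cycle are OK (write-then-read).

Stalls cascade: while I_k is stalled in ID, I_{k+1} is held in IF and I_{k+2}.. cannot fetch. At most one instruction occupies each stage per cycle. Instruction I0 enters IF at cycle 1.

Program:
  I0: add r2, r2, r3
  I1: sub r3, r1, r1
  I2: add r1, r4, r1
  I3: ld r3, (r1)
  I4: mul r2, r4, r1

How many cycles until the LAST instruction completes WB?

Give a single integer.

I0 add r2 <- r2,r3: IF@1 ID@2 stall=0 (-) EX@3 MEM@4 WB@5
I1 sub r3 <- r1,r1: IF@2 ID@3 stall=0 (-) EX@4 MEM@5 WB@6
I2 add r1 <- r4,r1: IF@3 ID@4 stall=0 (-) EX@5 MEM@6 WB@7
I3 ld r3 <- r1: IF@4 ID@5 stall=2 (RAW on I2.r1 (WB@7)) EX@8 MEM@9 WB@10
I4 mul r2 <- r4,r1: IF@5 ID@8 stall=0 (-) EX@9 MEM@10 WB@11

Answer: 11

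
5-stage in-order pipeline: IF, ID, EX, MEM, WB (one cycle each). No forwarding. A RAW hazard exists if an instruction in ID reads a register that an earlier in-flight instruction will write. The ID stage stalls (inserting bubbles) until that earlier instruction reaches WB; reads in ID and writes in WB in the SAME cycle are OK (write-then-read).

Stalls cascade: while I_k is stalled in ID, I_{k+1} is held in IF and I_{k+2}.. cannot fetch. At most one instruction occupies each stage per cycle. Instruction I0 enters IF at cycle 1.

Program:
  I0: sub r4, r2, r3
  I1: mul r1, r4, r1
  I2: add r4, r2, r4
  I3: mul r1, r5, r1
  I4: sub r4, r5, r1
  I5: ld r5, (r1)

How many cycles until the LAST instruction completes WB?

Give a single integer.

Answer: 15

Derivation:
I0 sub r4 <- r2,r3: IF@1 ID@2 stall=0 (-) EX@3 MEM@4 WB@5
I1 mul r1 <- r4,r1: IF@2 ID@3 stall=2 (RAW on I0.r4 (WB@5)) EX@6 MEM@7 WB@8
I2 add r4 <- r2,r4: IF@3 ID@6 stall=0 (-) EX@7 MEM@8 WB@9
I3 mul r1 <- r5,r1: IF@6 ID@7 stall=1 (RAW on I1.r1 (WB@8)) EX@9 MEM@10 WB@11
I4 sub r4 <- r5,r1: IF@7 ID@9 stall=2 (RAW on I3.r1 (WB@11)) EX@12 MEM@13 WB@14
I5 ld r5 <- r1: IF@9 ID@12 stall=0 (-) EX@13 MEM@14 WB@15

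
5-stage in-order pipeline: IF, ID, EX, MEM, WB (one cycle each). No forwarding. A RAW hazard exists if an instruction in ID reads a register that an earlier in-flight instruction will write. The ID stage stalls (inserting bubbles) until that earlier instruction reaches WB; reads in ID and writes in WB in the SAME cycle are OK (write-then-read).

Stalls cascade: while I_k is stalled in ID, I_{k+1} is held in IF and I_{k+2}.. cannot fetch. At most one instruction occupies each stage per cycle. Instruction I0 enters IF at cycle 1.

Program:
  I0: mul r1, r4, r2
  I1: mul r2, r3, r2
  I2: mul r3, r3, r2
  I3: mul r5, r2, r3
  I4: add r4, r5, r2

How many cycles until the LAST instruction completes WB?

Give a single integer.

I0 mul r1 <- r4,r2: IF@1 ID@2 stall=0 (-) EX@3 MEM@4 WB@5
I1 mul r2 <- r3,r2: IF@2 ID@3 stall=0 (-) EX@4 MEM@5 WB@6
I2 mul r3 <- r3,r2: IF@3 ID@4 stall=2 (RAW on I1.r2 (WB@6)) EX@7 MEM@8 WB@9
I3 mul r5 <- r2,r3: IF@4 ID@7 stall=2 (RAW on I2.r3 (WB@9)) EX@10 MEM@11 WB@12
I4 add r4 <- r5,r2: IF@7 ID@10 stall=2 (RAW on I3.r5 (WB@12)) EX@13 MEM@14 WB@15

Answer: 15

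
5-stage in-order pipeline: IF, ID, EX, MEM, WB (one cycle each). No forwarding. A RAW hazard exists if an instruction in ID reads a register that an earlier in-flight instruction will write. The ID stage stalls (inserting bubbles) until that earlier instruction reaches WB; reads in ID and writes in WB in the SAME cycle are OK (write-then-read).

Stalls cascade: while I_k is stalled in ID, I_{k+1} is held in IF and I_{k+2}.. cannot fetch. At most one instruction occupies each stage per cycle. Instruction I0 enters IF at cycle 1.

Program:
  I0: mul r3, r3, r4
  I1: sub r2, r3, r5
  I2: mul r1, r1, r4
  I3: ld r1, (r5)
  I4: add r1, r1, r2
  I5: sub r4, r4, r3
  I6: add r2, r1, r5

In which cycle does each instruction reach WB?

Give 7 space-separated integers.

Answer: 5 8 9 10 13 14 16

Derivation:
I0 mul r3 <- r3,r4: IF@1 ID@2 stall=0 (-) EX@3 MEM@4 WB@5
I1 sub r2 <- r3,r5: IF@2 ID@3 stall=2 (RAW on I0.r3 (WB@5)) EX@6 MEM@7 WB@8
I2 mul r1 <- r1,r4: IF@3 ID@6 stall=0 (-) EX@7 MEM@8 WB@9
I3 ld r1 <- r5: IF@6 ID@7 stall=0 (-) EX@8 MEM@9 WB@10
I4 add r1 <- r1,r2: IF@7 ID@8 stall=2 (RAW on I3.r1 (WB@10)) EX@11 MEM@12 WB@13
I5 sub r4 <- r4,r3: IF@8 ID@11 stall=0 (-) EX@12 MEM@13 WB@14
I6 add r2 <- r1,r5: IF@11 ID@12 stall=1 (RAW on I4.r1 (WB@13)) EX@14 MEM@15 WB@16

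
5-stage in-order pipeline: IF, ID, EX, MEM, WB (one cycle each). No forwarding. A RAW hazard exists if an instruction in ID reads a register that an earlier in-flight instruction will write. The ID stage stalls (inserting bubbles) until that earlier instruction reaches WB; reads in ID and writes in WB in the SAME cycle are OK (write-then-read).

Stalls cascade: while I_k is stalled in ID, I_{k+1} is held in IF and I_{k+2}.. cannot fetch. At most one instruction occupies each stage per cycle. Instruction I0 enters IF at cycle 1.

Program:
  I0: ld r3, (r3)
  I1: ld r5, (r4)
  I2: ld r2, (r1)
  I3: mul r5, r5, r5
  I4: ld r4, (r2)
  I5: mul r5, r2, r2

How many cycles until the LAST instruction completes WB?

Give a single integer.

Answer: 11

Derivation:
I0 ld r3 <- r3: IF@1 ID@2 stall=0 (-) EX@3 MEM@4 WB@5
I1 ld r5 <- r4: IF@2 ID@3 stall=0 (-) EX@4 MEM@5 WB@6
I2 ld r2 <- r1: IF@3 ID@4 stall=0 (-) EX@5 MEM@6 WB@7
I3 mul r5 <- r5,r5: IF@4 ID@5 stall=1 (RAW on I1.r5 (WB@6)) EX@7 MEM@8 WB@9
I4 ld r4 <- r2: IF@5 ID@7 stall=0 (-) EX@8 MEM@9 WB@10
I5 mul r5 <- r2,r2: IF@7 ID@8 stall=0 (-) EX@9 MEM@10 WB@11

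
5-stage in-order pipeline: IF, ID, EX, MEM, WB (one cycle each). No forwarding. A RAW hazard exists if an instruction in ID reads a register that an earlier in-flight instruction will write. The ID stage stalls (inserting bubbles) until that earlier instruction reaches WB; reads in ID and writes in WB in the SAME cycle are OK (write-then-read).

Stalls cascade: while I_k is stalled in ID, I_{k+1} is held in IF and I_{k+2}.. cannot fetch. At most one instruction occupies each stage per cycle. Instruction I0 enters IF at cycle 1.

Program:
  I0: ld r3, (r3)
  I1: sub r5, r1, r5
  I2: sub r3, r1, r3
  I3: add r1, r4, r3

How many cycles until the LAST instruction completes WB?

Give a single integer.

Answer: 11

Derivation:
I0 ld r3 <- r3: IF@1 ID@2 stall=0 (-) EX@3 MEM@4 WB@5
I1 sub r5 <- r1,r5: IF@2 ID@3 stall=0 (-) EX@4 MEM@5 WB@6
I2 sub r3 <- r1,r3: IF@3 ID@4 stall=1 (RAW on I0.r3 (WB@5)) EX@6 MEM@7 WB@8
I3 add r1 <- r4,r3: IF@4 ID@6 stall=2 (RAW on I2.r3 (WB@8)) EX@9 MEM@10 WB@11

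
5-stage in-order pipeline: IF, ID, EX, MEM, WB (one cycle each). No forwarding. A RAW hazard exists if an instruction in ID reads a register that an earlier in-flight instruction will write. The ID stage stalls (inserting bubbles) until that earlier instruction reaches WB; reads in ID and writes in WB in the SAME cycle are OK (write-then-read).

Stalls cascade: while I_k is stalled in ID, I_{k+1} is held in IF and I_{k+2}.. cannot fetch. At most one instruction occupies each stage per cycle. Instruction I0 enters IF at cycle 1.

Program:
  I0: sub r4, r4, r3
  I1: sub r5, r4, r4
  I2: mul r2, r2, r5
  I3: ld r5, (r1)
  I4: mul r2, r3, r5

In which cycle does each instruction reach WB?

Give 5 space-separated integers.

Answer: 5 8 11 12 15

Derivation:
I0 sub r4 <- r4,r3: IF@1 ID@2 stall=0 (-) EX@3 MEM@4 WB@5
I1 sub r5 <- r4,r4: IF@2 ID@3 stall=2 (RAW on I0.r4 (WB@5)) EX@6 MEM@7 WB@8
I2 mul r2 <- r2,r5: IF@3 ID@6 stall=2 (RAW on I1.r5 (WB@8)) EX@9 MEM@10 WB@11
I3 ld r5 <- r1: IF@6 ID@9 stall=0 (-) EX@10 MEM@11 WB@12
I4 mul r2 <- r3,r5: IF@9 ID@10 stall=2 (RAW on I3.r5 (WB@12)) EX@13 MEM@14 WB@15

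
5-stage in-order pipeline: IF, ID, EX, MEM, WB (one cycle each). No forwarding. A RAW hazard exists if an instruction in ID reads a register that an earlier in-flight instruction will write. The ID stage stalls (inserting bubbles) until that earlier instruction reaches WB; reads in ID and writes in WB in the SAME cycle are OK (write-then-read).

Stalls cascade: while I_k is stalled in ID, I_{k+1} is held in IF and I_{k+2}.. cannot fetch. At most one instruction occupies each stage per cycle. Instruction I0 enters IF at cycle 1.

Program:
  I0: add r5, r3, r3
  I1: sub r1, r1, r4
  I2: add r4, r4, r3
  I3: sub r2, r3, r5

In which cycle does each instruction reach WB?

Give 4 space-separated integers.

I0 add r5 <- r3,r3: IF@1 ID@2 stall=0 (-) EX@3 MEM@4 WB@5
I1 sub r1 <- r1,r4: IF@2 ID@3 stall=0 (-) EX@4 MEM@5 WB@6
I2 add r4 <- r4,r3: IF@3 ID@4 stall=0 (-) EX@5 MEM@6 WB@7
I3 sub r2 <- r3,r5: IF@4 ID@5 stall=0 (-) EX@6 MEM@7 WB@8

Answer: 5 6 7 8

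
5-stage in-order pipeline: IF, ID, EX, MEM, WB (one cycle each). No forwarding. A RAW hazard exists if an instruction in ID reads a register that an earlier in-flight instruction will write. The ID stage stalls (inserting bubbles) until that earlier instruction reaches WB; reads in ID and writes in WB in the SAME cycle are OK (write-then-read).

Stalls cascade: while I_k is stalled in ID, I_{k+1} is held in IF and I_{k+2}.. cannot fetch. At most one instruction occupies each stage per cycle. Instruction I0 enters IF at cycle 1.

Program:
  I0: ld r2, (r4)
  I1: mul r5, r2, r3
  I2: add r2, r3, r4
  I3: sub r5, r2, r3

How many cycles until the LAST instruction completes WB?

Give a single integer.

I0 ld r2 <- r4: IF@1 ID@2 stall=0 (-) EX@3 MEM@4 WB@5
I1 mul r5 <- r2,r3: IF@2 ID@3 stall=2 (RAW on I0.r2 (WB@5)) EX@6 MEM@7 WB@8
I2 add r2 <- r3,r4: IF@3 ID@6 stall=0 (-) EX@7 MEM@8 WB@9
I3 sub r5 <- r2,r3: IF@6 ID@7 stall=2 (RAW on I2.r2 (WB@9)) EX@10 MEM@11 WB@12

Answer: 12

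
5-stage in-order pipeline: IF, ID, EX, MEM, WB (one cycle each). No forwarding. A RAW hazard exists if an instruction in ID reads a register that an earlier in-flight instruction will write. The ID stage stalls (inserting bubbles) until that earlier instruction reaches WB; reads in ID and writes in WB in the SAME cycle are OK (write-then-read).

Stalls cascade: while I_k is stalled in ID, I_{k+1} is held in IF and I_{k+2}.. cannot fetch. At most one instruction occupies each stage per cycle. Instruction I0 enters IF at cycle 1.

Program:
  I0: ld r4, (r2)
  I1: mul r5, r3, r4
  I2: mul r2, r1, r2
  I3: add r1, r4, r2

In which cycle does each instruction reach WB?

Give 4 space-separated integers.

I0 ld r4 <- r2: IF@1 ID@2 stall=0 (-) EX@3 MEM@4 WB@5
I1 mul r5 <- r3,r4: IF@2 ID@3 stall=2 (RAW on I0.r4 (WB@5)) EX@6 MEM@7 WB@8
I2 mul r2 <- r1,r2: IF@3 ID@6 stall=0 (-) EX@7 MEM@8 WB@9
I3 add r1 <- r4,r2: IF@6 ID@7 stall=2 (RAW on I2.r2 (WB@9)) EX@10 MEM@11 WB@12

Answer: 5 8 9 12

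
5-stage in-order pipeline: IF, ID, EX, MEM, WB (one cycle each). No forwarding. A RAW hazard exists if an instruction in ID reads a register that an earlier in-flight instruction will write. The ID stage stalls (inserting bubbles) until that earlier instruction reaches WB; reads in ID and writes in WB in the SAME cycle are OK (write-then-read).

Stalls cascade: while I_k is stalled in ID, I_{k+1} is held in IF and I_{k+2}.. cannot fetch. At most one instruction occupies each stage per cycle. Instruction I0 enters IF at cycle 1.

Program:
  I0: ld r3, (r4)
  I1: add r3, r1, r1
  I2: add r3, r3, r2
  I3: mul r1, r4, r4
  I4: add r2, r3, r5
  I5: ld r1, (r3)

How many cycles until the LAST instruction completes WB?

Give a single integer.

I0 ld r3 <- r4: IF@1 ID@2 stall=0 (-) EX@3 MEM@4 WB@5
I1 add r3 <- r1,r1: IF@2 ID@3 stall=0 (-) EX@4 MEM@5 WB@6
I2 add r3 <- r3,r2: IF@3 ID@4 stall=2 (RAW on I1.r3 (WB@6)) EX@7 MEM@8 WB@9
I3 mul r1 <- r4,r4: IF@4 ID@7 stall=0 (-) EX@8 MEM@9 WB@10
I4 add r2 <- r3,r5: IF@7 ID@8 stall=1 (RAW on I2.r3 (WB@9)) EX@10 MEM@11 WB@12
I5 ld r1 <- r3: IF@8 ID@10 stall=0 (-) EX@11 MEM@12 WB@13

Answer: 13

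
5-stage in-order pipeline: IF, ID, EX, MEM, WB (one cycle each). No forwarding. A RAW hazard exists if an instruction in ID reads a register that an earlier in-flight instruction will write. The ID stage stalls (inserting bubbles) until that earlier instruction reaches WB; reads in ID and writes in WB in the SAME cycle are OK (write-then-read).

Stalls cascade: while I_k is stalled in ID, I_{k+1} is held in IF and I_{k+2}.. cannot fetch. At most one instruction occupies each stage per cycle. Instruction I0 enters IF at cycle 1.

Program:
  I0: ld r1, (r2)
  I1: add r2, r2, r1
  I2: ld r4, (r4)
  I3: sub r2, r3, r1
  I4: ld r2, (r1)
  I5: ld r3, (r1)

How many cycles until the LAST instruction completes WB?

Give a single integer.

I0 ld r1 <- r2: IF@1 ID@2 stall=0 (-) EX@3 MEM@4 WB@5
I1 add r2 <- r2,r1: IF@2 ID@3 stall=2 (RAW on I0.r1 (WB@5)) EX@6 MEM@7 WB@8
I2 ld r4 <- r4: IF@3 ID@6 stall=0 (-) EX@7 MEM@8 WB@9
I3 sub r2 <- r3,r1: IF@6 ID@7 stall=0 (-) EX@8 MEM@9 WB@10
I4 ld r2 <- r1: IF@7 ID@8 stall=0 (-) EX@9 MEM@10 WB@11
I5 ld r3 <- r1: IF@8 ID@9 stall=0 (-) EX@10 MEM@11 WB@12

Answer: 12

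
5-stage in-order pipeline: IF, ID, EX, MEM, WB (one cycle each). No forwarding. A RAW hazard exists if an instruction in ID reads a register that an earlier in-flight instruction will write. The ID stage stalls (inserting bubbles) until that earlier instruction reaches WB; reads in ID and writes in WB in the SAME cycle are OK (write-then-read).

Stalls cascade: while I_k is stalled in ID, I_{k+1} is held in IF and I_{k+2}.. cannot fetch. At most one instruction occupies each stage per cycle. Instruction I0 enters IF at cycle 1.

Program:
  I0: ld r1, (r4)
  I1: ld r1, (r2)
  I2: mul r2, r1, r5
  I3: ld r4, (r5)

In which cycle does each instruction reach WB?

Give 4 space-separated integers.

I0 ld r1 <- r4: IF@1 ID@2 stall=0 (-) EX@3 MEM@4 WB@5
I1 ld r1 <- r2: IF@2 ID@3 stall=0 (-) EX@4 MEM@5 WB@6
I2 mul r2 <- r1,r5: IF@3 ID@4 stall=2 (RAW on I1.r1 (WB@6)) EX@7 MEM@8 WB@9
I3 ld r4 <- r5: IF@4 ID@7 stall=0 (-) EX@8 MEM@9 WB@10

Answer: 5 6 9 10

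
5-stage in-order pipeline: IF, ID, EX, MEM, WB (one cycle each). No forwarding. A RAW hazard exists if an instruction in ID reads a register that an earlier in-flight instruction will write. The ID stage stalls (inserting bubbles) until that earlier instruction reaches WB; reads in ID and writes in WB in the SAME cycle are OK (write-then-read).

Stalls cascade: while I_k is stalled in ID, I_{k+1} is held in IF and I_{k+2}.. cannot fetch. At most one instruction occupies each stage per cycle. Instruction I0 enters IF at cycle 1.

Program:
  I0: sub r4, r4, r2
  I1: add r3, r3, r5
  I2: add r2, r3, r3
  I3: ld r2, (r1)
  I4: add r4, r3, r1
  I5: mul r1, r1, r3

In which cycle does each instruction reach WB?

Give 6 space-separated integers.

Answer: 5 6 9 10 11 12

Derivation:
I0 sub r4 <- r4,r2: IF@1 ID@2 stall=0 (-) EX@3 MEM@4 WB@5
I1 add r3 <- r3,r5: IF@2 ID@3 stall=0 (-) EX@4 MEM@5 WB@6
I2 add r2 <- r3,r3: IF@3 ID@4 stall=2 (RAW on I1.r3 (WB@6)) EX@7 MEM@8 WB@9
I3 ld r2 <- r1: IF@4 ID@7 stall=0 (-) EX@8 MEM@9 WB@10
I4 add r4 <- r3,r1: IF@7 ID@8 stall=0 (-) EX@9 MEM@10 WB@11
I5 mul r1 <- r1,r3: IF@8 ID@9 stall=0 (-) EX@10 MEM@11 WB@12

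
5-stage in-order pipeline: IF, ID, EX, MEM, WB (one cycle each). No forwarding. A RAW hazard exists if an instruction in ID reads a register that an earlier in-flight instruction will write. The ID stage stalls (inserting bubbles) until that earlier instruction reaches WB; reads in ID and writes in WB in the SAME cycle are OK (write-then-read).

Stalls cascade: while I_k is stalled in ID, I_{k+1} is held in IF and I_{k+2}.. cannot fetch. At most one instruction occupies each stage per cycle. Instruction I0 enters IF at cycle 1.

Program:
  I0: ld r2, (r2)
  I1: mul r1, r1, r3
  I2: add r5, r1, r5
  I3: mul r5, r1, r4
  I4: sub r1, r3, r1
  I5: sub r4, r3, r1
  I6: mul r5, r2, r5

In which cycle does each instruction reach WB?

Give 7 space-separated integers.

I0 ld r2 <- r2: IF@1 ID@2 stall=0 (-) EX@3 MEM@4 WB@5
I1 mul r1 <- r1,r3: IF@2 ID@3 stall=0 (-) EX@4 MEM@5 WB@6
I2 add r5 <- r1,r5: IF@3 ID@4 stall=2 (RAW on I1.r1 (WB@6)) EX@7 MEM@8 WB@9
I3 mul r5 <- r1,r4: IF@4 ID@7 stall=0 (-) EX@8 MEM@9 WB@10
I4 sub r1 <- r3,r1: IF@7 ID@8 stall=0 (-) EX@9 MEM@10 WB@11
I5 sub r4 <- r3,r1: IF@8 ID@9 stall=2 (RAW on I4.r1 (WB@11)) EX@12 MEM@13 WB@14
I6 mul r5 <- r2,r5: IF@9 ID@12 stall=0 (-) EX@13 MEM@14 WB@15

Answer: 5 6 9 10 11 14 15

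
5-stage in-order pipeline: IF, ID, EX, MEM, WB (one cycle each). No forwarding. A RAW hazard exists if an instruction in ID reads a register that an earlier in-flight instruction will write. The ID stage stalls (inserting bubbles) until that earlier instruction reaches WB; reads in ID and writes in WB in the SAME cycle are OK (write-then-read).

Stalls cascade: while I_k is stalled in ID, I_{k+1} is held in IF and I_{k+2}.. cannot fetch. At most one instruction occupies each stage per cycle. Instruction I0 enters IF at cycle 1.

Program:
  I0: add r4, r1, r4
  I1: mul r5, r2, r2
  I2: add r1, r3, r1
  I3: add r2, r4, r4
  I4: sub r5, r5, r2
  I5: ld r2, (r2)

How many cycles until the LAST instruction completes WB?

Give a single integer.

Answer: 12

Derivation:
I0 add r4 <- r1,r4: IF@1 ID@2 stall=0 (-) EX@3 MEM@4 WB@5
I1 mul r5 <- r2,r2: IF@2 ID@3 stall=0 (-) EX@4 MEM@5 WB@6
I2 add r1 <- r3,r1: IF@3 ID@4 stall=0 (-) EX@5 MEM@6 WB@7
I3 add r2 <- r4,r4: IF@4 ID@5 stall=0 (-) EX@6 MEM@7 WB@8
I4 sub r5 <- r5,r2: IF@5 ID@6 stall=2 (RAW on I3.r2 (WB@8)) EX@9 MEM@10 WB@11
I5 ld r2 <- r2: IF@6 ID@9 stall=0 (-) EX@10 MEM@11 WB@12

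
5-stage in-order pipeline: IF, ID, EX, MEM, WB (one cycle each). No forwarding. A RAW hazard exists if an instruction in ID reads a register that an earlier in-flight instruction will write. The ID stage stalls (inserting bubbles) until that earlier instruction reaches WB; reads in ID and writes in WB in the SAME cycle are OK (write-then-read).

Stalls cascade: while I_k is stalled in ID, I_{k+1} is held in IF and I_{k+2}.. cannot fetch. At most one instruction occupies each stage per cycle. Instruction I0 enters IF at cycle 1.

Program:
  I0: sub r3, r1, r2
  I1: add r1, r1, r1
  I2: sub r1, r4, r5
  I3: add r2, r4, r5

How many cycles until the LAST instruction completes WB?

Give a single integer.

I0 sub r3 <- r1,r2: IF@1 ID@2 stall=0 (-) EX@3 MEM@4 WB@5
I1 add r1 <- r1,r1: IF@2 ID@3 stall=0 (-) EX@4 MEM@5 WB@6
I2 sub r1 <- r4,r5: IF@3 ID@4 stall=0 (-) EX@5 MEM@6 WB@7
I3 add r2 <- r4,r5: IF@4 ID@5 stall=0 (-) EX@6 MEM@7 WB@8

Answer: 8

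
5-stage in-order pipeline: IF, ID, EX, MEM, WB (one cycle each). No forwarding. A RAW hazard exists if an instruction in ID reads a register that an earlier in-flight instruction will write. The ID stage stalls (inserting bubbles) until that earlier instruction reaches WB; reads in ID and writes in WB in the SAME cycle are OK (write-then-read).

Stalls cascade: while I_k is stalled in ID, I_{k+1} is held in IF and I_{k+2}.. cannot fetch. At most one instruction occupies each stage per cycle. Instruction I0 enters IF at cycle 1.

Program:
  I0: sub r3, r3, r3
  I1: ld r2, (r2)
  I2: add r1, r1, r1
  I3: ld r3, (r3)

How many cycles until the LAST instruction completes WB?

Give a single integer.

I0 sub r3 <- r3,r3: IF@1 ID@2 stall=0 (-) EX@3 MEM@4 WB@5
I1 ld r2 <- r2: IF@2 ID@3 stall=0 (-) EX@4 MEM@5 WB@6
I2 add r1 <- r1,r1: IF@3 ID@4 stall=0 (-) EX@5 MEM@6 WB@7
I3 ld r3 <- r3: IF@4 ID@5 stall=0 (-) EX@6 MEM@7 WB@8

Answer: 8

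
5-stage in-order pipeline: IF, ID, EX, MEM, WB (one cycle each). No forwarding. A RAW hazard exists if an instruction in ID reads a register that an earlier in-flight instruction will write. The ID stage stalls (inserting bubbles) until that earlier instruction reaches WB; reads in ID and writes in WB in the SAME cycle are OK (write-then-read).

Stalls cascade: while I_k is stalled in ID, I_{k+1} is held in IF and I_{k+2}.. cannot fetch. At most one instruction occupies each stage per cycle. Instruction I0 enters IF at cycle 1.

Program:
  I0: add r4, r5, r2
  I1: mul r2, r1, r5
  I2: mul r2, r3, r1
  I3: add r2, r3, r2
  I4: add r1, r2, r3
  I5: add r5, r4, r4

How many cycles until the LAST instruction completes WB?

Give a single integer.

Answer: 14

Derivation:
I0 add r4 <- r5,r2: IF@1 ID@2 stall=0 (-) EX@3 MEM@4 WB@5
I1 mul r2 <- r1,r5: IF@2 ID@3 stall=0 (-) EX@4 MEM@5 WB@6
I2 mul r2 <- r3,r1: IF@3 ID@4 stall=0 (-) EX@5 MEM@6 WB@7
I3 add r2 <- r3,r2: IF@4 ID@5 stall=2 (RAW on I2.r2 (WB@7)) EX@8 MEM@9 WB@10
I4 add r1 <- r2,r3: IF@5 ID@8 stall=2 (RAW on I3.r2 (WB@10)) EX@11 MEM@12 WB@13
I5 add r5 <- r4,r4: IF@8 ID@11 stall=0 (-) EX@12 MEM@13 WB@14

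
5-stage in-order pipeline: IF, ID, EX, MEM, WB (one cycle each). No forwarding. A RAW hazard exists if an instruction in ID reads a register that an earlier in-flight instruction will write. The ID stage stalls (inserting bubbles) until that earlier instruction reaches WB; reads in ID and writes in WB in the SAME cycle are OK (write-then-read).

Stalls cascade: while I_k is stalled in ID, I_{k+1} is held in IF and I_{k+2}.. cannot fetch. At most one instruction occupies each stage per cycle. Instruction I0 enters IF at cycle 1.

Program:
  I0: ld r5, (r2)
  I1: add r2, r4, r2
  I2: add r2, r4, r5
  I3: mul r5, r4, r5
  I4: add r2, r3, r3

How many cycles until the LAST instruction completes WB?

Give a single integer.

Answer: 10

Derivation:
I0 ld r5 <- r2: IF@1 ID@2 stall=0 (-) EX@3 MEM@4 WB@5
I1 add r2 <- r4,r2: IF@2 ID@3 stall=0 (-) EX@4 MEM@5 WB@6
I2 add r2 <- r4,r5: IF@3 ID@4 stall=1 (RAW on I0.r5 (WB@5)) EX@6 MEM@7 WB@8
I3 mul r5 <- r4,r5: IF@4 ID@6 stall=0 (-) EX@7 MEM@8 WB@9
I4 add r2 <- r3,r3: IF@6 ID@7 stall=0 (-) EX@8 MEM@9 WB@10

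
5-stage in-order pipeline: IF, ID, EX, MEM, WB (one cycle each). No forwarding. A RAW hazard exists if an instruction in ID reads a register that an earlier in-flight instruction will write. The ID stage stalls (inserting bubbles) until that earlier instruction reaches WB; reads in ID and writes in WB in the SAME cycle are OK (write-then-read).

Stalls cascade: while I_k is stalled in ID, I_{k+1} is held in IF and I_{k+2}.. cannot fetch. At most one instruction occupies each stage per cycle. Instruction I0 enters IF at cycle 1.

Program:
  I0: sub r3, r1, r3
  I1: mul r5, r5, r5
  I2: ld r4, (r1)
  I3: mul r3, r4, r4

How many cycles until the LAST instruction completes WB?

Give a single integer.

Answer: 10

Derivation:
I0 sub r3 <- r1,r3: IF@1 ID@2 stall=0 (-) EX@3 MEM@4 WB@5
I1 mul r5 <- r5,r5: IF@2 ID@3 stall=0 (-) EX@4 MEM@5 WB@6
I2 ld r4 <- r1: IF@3 ID@4 stall=0 (-) EX@5 MEM@6 WB@7
I3 mul r3 <- r4,r4: IF@4 ID@5 stall=2 (RAW on I2.r4 (WB@7)) EX@8 MEM@9 WB@10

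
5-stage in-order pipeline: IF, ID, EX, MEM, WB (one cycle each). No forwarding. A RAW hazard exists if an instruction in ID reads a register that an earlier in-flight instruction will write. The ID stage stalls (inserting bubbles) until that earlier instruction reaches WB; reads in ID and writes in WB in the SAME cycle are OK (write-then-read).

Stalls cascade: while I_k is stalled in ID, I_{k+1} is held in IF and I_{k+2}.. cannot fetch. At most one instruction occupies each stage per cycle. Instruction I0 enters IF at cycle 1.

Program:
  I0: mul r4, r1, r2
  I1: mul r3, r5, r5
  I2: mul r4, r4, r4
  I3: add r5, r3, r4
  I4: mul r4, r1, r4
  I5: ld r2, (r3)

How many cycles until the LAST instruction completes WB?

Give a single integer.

Answer: 13

Derivation:
I0 mul r4 <- r1,r2: IF@1 ID@2 stall=0 (-) EX@3 MEM@4 WB@5
I1 mul r3 <- r5,r5: IF@2 ID@3 stall=0 (-) EX@4 MEM@5 WB@6
I2 mul r4 <- r4,r4: IF@3 ID@4 stall=1 (RAW on I0.r4 (WB@5)) EX@6 MEM@7 WB@8
I3 add r5 <- r3,r4: IF@4 ID@6 stall=2 (RAW on I2.r4 (WB@8)) EX@9 MEM@10 WB@11
I4 mul r4 <- r1,r4: IF@6 ID@9 stall=0 (-) EX@10 MEM@11 WB@12
I5 ld r2 <- r3: IF@9 ID@10 stall=0 (-) EX@11 MEM@12 WB@13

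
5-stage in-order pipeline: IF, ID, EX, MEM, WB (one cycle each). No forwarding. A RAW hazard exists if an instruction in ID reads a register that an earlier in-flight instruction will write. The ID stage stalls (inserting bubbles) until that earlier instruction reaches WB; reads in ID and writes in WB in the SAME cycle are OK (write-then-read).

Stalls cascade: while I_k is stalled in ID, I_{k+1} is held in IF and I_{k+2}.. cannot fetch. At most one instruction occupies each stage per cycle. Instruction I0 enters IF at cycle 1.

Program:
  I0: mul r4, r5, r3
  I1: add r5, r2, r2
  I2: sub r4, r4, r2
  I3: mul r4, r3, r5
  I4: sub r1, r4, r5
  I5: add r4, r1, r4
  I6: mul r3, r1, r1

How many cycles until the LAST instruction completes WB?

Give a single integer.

I0 mul r4 <- r5,r3: IF@1 ID@2 stall=0 (-) EX@3 MEM@4 WB@5
I1 add r5 <- r2,r2: IF@2 ID@3 stall=0 (-) EX@4 MEM@5 WB@6
I2 sub r4 <- r4,r2: IF@3 ID@4 stall=1 (RAW on I0.r4 (WB@5)) EX@6 MEM@7 WB@8
I3 mul r4 <- r3,r5: IF@4 ID@6 stall=0 (-) EX@7 MEM@8 WB@9
I4 sub r1 <- r4,r5: IF@6 ID@7 stall=2 (RAW on I3.r4 (WB@9)) EX@10 MEM@11 WB@12
I5 add r4 <- r1,r4: IF@7 ID@10 stall=2 (RAW on I4.r1 (WB@12)) EX@13 MEM@14 WB@15
I6 mul r3 <- r1,r1: IF@10 ID@13 stall=0 (-) EX@14 MEM@15 WB@16

Answer: 16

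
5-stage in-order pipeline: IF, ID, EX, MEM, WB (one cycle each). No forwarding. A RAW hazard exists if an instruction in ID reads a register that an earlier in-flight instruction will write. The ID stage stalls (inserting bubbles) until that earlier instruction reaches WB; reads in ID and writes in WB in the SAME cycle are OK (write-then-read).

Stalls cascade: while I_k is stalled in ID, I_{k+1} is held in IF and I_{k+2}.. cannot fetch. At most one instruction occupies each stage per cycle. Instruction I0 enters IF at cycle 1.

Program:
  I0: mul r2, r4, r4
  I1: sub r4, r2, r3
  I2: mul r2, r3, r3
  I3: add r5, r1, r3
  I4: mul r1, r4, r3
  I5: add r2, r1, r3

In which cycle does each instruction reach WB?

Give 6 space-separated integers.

Answer: 5 8 9 10 11 14

Derivation:
I0 mul r2 <- r4,r4: IF@1 ID@2 stall=0 (-) EX@3 MEM@4 WB@5
I1 sub r4 <- r2,r3: IF@2 ID@3 stall=2 (RAW on I0.r2 (WB@5)) EX@6 MEM@7 WB@8
I2 mul r2 <- r3,r3: IF@3 ID@6 stall=0 (-) EX@7 MEM@8 WB@9
I3 add r5 <- r1,r3: IF@6 ID@7 stall=0 (-) EX@8 MEM@9 WB@10
I4 mul r1 <- r4,r3: IF@7 ID@8 stall=0 (-) EX@9 MEM@10 WB@11
I5 add r2 <- r1,r3: IF@8 ID@9 stall=2 (RAW on I4.r1 (WB@11)) EX@12 MEM@13 WB@14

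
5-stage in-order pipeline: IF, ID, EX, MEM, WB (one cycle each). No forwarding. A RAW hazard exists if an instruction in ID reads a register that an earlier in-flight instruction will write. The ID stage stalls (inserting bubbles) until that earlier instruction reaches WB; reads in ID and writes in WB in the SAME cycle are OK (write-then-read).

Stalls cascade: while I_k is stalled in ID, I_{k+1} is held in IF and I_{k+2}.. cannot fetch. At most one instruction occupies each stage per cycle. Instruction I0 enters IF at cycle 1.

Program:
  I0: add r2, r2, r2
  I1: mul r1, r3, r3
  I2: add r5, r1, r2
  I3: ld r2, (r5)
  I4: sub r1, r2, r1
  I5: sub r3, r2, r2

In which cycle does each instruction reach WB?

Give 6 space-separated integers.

I0 add r2 <- r2,r2: IF@1 ID@2 stall=0 (-) EX@3 MEM@4 WB@5
I1 mul r1 <- r3,r3: IF@2 ID@3 stall=0 (-) EX@4 MEM@5 WB@6
I2 add r5 <- r1,r2: IF@3 ID@4 stall=2 (RAW on I1.r1 (WB@6)) EX@7 MEM@8 WB@9
I3 ld r2 <- r5: IF@4 ID@7 stall=2 (RAW on I2.r5 (WB@9)) EX@10 MEM@11 WB@12
I4 sub r1 <- r2,r1: IF@7 ID@10 stall=2 (RAW on I3.r2 (WB@12)) EX@13 MEM@14 WB@15
I5 sub r3 <- r2,r2: IF@10 ID@13 stall=0 (-) EX@14 MEM@15 WB@16

Answer: 5 6 9 12 15 16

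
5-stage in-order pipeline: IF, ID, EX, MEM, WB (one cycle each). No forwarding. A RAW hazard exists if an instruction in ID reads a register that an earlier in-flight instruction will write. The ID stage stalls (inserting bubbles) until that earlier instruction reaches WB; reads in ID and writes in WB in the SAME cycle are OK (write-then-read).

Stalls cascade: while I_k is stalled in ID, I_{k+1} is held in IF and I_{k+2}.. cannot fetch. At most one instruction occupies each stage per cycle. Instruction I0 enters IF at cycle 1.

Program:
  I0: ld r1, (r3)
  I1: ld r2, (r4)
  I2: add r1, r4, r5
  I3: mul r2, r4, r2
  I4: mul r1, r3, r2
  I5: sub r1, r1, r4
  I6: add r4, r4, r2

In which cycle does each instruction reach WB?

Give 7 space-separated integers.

Answer: 5 6 7 9 12 15 16

Derivation:
I0 ld r1 <- r3: IF@1 ID@2 stall=0 (-) EX@3 MEM@4 WB@5
I1 ld r2 <- r4: IF@2 ID@3 stall=0 (-) EX@4 MEM@5 WB@6
I2 add r1 <- r4,r5: IF@3 ID@4 stall=0 (-) EX@5 MEM@6 WB@7
I3 mul r2 <- r4,r2: IF@4 ID@5 stall=1 (RAW on I1.r2 (WB@6)) EX@7 MEM@8 WB@9
I4 mul r1 <- r3,r2: IF@5 ID@7 stall=2 (RAW on I3.r2 (WB@9)) EX@10 MEM@11 WB@12
I5 sub r1 <- r1,r4: IF@7 ID@10 stall=2 (RAW on I4.r1 (WB@12)) EX@13 MEM@14 WB@15
I6 add r4 <- r4,r2: IF@10 ID@13 stall=0 (-) EX@14 MEM@15 WB@16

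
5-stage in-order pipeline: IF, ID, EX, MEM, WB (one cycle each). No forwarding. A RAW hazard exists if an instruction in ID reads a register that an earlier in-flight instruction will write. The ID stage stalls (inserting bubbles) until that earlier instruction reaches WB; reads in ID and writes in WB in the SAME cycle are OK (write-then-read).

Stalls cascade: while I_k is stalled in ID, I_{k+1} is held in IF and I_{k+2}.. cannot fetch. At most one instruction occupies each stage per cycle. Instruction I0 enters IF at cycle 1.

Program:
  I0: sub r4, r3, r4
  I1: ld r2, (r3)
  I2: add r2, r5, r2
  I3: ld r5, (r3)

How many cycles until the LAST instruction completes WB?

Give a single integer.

I0 sub r4 <- r3,r4: IF@1 ID@2 stall=0 (-) EX@3 MEM@4 WB@5
I1 ld r2 <- r3: IF@2 ID@3 stall=0 (-) EX@4 MEM@5 WB@6
I2 add r2 <- r5,r2: IF@3 ID@4 stall=2 (RAW on I1.r2 (WB@6)) EX@7 MEM@8 WB@9
I3 ld r5 <- r3: IF@4 ID@7 stall=0 (-) EX@8 MEM@9 WB@10

Answer: 10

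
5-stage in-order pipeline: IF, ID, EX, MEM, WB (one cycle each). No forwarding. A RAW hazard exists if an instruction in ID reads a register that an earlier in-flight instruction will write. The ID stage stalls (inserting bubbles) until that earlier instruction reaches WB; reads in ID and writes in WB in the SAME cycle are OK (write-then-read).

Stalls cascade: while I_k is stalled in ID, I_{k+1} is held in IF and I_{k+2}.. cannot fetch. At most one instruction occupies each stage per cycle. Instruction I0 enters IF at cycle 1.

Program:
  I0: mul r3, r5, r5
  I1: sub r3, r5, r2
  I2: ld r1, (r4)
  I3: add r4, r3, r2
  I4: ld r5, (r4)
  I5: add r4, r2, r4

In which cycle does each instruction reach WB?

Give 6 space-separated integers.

I0 mul r3 <- r5,r5: IF@1 ID@2 stall=0 (-) EX@3 MEM@4 WB@5
I1 sub r3 <- r5,r2: IF@2 ID@3 stall=0 (-) EX@4 MEM@5 WB@6
I2 ld r1 <- r4: IF@3 ID@4 stall=0 (-) EX@5 MEM@6 WB@7
I3 add r4 <- r3,r2: IF@4 ID@5 stall=1 (RAW on I1.r3 (WB@6)) EX@7 MEM@8 WB@9
I4 ld r5 <- r4: IF@5 ID@7 stall=2 (RAW on I3.r4 (WB@9)) EX@10 MEM@11 WB@12
I5 add r4 <- r2,r4: IF@7 ID@10 stall=0 (-) EX@11 MEM@12 WB@13

Answer: 5 6 7 9 12 13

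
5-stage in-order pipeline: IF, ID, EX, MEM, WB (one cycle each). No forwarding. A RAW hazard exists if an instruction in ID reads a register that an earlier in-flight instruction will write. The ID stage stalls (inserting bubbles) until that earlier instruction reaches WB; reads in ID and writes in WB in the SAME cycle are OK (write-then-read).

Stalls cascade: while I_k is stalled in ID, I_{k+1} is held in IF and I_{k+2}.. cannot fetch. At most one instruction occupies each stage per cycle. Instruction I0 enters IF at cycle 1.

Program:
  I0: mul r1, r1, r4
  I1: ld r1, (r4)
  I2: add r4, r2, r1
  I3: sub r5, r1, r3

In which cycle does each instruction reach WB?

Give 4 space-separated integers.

I0 mul r1 <- r1,r4: IF@1 ID@2 stall=0 (-) EX@3 MEM@4 WB@5
I1 ld r1 <- r4: IF@2 ID@3 stall=0 (-) EX@4 MEM@5 WB@6
I2 add r4 <- r2,r1: IF@3 ID@4 stall=2 (RAW on I1.r1 (WB@6)) EX@7 MEM@8 WB@9
I3 sub r5 <- r1,r3: IF@4 ID@7 stall=0 (-) EX@8 MEM@9 WB@10

Answer: 5 6 9 10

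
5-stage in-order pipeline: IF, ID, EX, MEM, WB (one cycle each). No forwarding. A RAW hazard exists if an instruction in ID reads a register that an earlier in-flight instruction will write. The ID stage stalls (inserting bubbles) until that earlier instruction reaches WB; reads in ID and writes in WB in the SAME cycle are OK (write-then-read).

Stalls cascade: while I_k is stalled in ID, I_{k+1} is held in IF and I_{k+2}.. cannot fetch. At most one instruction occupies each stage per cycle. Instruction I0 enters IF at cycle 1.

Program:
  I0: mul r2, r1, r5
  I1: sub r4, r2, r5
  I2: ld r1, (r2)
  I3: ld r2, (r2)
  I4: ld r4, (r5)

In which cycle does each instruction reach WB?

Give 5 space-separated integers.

Answer: 5 8 9 10 11

Derivation:
I0 mul r2 <- r1,r5: IF@1 ID@2 stall=0 (-) EX@3 MEM@4 WB@5
I1 sub r4 <- r2,r5: IF@2 ID@3 stall=2 (RAW on I0.r2 (WB@5)) EX@6 MEM@7 WB@8
I2 ld r1 <- r2: IF@3 ID@6 stall=0 (-) EX@7 MEM@8 WB@9
I3 ld r2 <- r2: IF@6 ID@7 stall=0 (-) EX@8 MEM@9 WB@10
I4 ld r4 <- r5: IF@7 ID@8 stall=0 (-) EX@9 MEM@10 WB@11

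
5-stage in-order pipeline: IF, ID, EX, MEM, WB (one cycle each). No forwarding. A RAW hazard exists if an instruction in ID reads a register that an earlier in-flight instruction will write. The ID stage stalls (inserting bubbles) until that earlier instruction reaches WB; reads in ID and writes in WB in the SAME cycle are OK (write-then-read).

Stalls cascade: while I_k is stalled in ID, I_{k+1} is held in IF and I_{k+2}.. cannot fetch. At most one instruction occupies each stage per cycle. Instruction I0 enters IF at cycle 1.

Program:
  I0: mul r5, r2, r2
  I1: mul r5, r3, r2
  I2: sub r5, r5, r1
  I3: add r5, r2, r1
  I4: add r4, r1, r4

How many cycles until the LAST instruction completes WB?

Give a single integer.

I0 mul r5 <- r2,r2: IF@1 ID@2 stall=0 (-) EX@3 MEM@4 WB@5
I1 mul r5 <- r3,r2: IF@2 ID@3 stall=0 (-) EX@4 MEM@5 WB@6
I2 sub r5 <- r5,r1: IF@3 ID@4 stall=2 (RAW on I1.r5 (WB@6)) EX@7 MEM@8 WB@9
I3 add r5 <- r2,r1: IF@4 ID@7 stall=0 (-) EX@8 MEM@9 WB@10
I4 add r4 <- r1,r4: IF@7 ID@8 stall=0 (-) EX@9 MEM@10 WB@11

Answer: 11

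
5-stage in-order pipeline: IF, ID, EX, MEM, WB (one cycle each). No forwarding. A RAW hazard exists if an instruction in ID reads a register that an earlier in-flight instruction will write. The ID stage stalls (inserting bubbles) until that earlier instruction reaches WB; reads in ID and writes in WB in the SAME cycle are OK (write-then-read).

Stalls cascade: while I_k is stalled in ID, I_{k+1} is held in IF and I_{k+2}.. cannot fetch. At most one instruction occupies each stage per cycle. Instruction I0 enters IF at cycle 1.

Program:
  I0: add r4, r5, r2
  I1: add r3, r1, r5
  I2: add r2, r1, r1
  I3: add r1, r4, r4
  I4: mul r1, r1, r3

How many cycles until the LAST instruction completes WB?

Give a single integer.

Answer: 11

Derivation:
I0 add r4 <- r5,r2: IF@1 ID@2 stall=0 (-) EX@3 MEM@4 WB@5
I1 add r3 <- r1,r5: IF@2 ID@3 stall=0 (-) EX@4 MEM@5 WB@6
I2 add r2 <- r1,r1: IF@3 ID@4 stall=0 (-) EX@5 MEM@6 WB@7
I3 add r1 <- r4,r4: IF@4 ID@5 stall=0 (-) EX@6 MEM@7 WB@8
I4 mul r1 <- r1,r3: IF@5 ID@6 stall=2 (RAW on I3.r1 (WB@8)) EX@9 MEM@10 WB@11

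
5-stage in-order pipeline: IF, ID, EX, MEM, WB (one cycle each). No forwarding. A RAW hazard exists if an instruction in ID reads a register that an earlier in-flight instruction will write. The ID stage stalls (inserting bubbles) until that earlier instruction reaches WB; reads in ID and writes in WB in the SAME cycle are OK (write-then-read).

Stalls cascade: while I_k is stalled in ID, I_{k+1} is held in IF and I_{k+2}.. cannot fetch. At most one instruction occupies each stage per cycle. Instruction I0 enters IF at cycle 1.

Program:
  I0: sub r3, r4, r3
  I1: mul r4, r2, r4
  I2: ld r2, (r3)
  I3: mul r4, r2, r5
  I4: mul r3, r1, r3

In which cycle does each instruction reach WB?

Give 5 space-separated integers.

I0 sub r3 <- r4,r3: IF@1 ID@2 stall=0 (-) EX@3 MEM@4 WB@5
I1 mul r4 <- r2,r4: IF@2 ID@3 stall=0 (-) EX@4 MEM@5 WB@6
I2 ld r2 <- r3: IF@3 ID@4 stall=1 (RAW on I0.r3 (WB@5)) EX@6 MEM@7 WB@8
I3 mul r4 <- r2,r5: IF@4 ID@6 stall=2 (RAW on I2.r2 (WB@8)) EX@9 MEM@10 WB@11
I4 mul r3 <- r1,r3: IF@6 ID@9 stall=0 (-) EX@10 MEM@11 WB@12

Answer: 5 6 8 11 12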